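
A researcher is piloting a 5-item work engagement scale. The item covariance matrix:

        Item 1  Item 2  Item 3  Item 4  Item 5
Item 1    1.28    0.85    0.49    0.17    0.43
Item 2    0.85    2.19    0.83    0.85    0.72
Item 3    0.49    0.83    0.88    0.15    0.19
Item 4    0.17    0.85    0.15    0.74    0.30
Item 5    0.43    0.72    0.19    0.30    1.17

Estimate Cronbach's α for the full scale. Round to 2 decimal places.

Cronbach's α = 0.77

Σσᵢ² = 1.28 + 2.19 + 0.88 + 0.74 + 1.17 = 6.26
Sum of off-diagonal covariances = 4.98
total variance = 6.26 + 2 × 4.98 = 16.22
α = (k/(k−1))·(1 − Σσᵢ²/total variance) = (5/4)·(1 − 6.26/16.22) = 0.77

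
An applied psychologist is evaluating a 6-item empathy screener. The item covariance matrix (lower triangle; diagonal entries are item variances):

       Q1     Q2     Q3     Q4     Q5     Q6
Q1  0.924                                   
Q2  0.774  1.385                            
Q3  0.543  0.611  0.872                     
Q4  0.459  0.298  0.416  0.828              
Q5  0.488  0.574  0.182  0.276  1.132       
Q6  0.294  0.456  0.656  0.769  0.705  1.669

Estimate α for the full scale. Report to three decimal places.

Σσ²ᵢ = 0.924 + 1.385 + 0.872 + 0.828 + 1.132 + 1.669 = 6.810
Σ_{i<j} σ_ij = 7.501
σ²_T = 6.810 + 2 × 7.501 = 21.812
α = (k/(k−1))·(1 − Σσ²ᵢ/σ²_T) = (6/5)·(1 − 6.810/21.812) = 0.825

α = 0.825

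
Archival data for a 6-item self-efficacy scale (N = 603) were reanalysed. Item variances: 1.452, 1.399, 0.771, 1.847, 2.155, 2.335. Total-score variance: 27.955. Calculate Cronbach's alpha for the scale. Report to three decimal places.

ΣVar(i) = 1.452 + 1.399 + 0.771 + 1.847 + 2.155 + 2.335 = 9.959
α = (k/(k−1))·(1 − ΣVar(i)/σ²_T) = (6/5)·(1 − 9.959/27.955) = 0.772

Cronbach's alpha = 0.772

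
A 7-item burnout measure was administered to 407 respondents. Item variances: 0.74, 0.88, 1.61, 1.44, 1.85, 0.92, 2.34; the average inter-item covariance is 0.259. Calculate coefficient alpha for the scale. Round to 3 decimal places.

α = 0.614

Σσᵢ² = 0.74 + 0.88 + 1.61 + 1.44 + 1.85 + 0.92 + 2.34 = 9.78
Sum of the 21 distinct covariances = 21 × 0.259 = 5.439
σ²_T = Σσᵢ² + 2·Σcov = 9.78 + 2 × 5.439 = 20.658
α = (7/6)·(1 − 9.78/20.658) = 0.614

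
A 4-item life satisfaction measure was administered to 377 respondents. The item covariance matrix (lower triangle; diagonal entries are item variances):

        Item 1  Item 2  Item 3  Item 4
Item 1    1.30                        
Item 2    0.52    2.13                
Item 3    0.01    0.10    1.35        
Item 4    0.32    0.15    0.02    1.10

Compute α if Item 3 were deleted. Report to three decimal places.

α = 0.456

Remaining items: Item 1, Item 2, Item 4 (k = 3).
ΣVar(i) = 1.30 + 2.13 + 1.10 = 4.53
Var(T) = 4.53 + 2 × 0.99 = 6.51
α (item deleted) = (3/2)·(1 − 4.53/6.51) = 0.456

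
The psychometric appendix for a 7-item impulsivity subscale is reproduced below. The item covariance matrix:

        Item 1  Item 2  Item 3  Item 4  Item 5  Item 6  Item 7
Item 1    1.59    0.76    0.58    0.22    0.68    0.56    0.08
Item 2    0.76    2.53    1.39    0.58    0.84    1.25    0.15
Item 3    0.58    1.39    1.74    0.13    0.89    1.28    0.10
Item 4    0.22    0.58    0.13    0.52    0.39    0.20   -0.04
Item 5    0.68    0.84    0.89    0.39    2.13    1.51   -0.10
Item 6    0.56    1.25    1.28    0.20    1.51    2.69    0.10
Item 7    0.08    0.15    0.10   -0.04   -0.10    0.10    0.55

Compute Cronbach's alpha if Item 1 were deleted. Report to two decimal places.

Remaining items: Item 2, Item 3, Item 4, Item 5, Item 6, Item 7 (k = 6).
ΣVar(i) = 2.53 + 1.74 + 0.52 + 2.13 + 2.69 + 0.55 = 10.16
σ²_T = 10.16 + 2 × 8.67 = 27.50
α (item deleted) = (6/5)·(1 − 10.16/27.50) = 0.76

Cronbach's alpha = 0.76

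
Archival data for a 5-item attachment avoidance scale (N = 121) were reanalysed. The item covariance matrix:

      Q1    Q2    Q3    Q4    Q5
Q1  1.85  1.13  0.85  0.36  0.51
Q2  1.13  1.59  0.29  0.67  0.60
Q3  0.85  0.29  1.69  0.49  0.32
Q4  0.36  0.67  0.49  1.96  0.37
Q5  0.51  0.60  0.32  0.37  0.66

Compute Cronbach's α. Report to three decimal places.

Cronbach's α = 0.738

Σσᵢ² = 1.85 + 1.59 + 1.69 + 1.96 + 0.66 = 7.75
Sum of off-diagonal covariances = 5.59
σ²_T = 7.75 + 2 × 5.59 = 18.93
α = (k/(k−1))·(1 − Σσᵢ²/σ²_T) = (5/4)·(1 − 7.75/18.93) = 0.738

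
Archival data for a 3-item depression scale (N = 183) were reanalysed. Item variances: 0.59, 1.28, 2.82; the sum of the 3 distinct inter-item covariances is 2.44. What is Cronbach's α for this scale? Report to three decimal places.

ΣVar(i) = 0.59 + 1.28 + 2.82 = 4.69
Sum of distinct covariances = 2.44
σ²_total = ΣVar(i) + 2·Σcov = 4.69 + 2 × 2.44 = 9.57
α = (3/2)·(1 − 4.69/9.57) = 0.765

Cronbach's α = 0.765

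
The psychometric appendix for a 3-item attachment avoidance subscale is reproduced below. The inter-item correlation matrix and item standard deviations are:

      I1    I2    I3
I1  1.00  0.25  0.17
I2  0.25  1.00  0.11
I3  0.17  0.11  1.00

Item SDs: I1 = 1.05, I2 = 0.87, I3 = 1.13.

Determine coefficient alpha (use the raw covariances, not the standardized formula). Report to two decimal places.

α = 0.38

Σσ²ᵢ = 1.05² + 0.87² + 1.13² = 3.1363
Covariances σ_ij = r_ij · s_i · s_j:
  σ(I1,I2) = 0.25 × 1.05 × 0.87 = 0.2284
  σ(I1,I3) = 0.17 × 1.05 × 1.13 = 0.2017
  σ(I2,I3) = 0.11 × 0.87 × 1.13 = 0.1081
σ²_T = Σσ²ᵢ + 2·Σσ_ij = 3.1363 + 2 × 0.5382 = 4.2127
α = (3/2)·(1 − 3.1363/4.2127) = 0.38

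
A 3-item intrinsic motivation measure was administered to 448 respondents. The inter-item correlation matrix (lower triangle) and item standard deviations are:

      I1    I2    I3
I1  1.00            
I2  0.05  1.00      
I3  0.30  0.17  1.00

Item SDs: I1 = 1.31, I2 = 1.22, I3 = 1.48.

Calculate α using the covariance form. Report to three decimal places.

α = 0.396

Σσ²ᵢ = 1.31² + 1.22² + 1.48² = 5.3949
Covariances σ_ij = r_ij · s_i · s_j:
  σ(I1,I2) = 0.05 × 1.31 × 1.22 = 0.0799
  σ(I1,I3) = 0.30 × 1.31 × 1.48 = 0.5816
  σ(I2,I3) = 0.17 × 1.22 × 1.48 = 0.3070
σ²_T = Σσ²ᵢ + 2·Σσ_ij = 5.3949 + 2 × 0.9685 = 7.3319
α = (3/2)·(1 − 5.3949/7.3319) = 0.396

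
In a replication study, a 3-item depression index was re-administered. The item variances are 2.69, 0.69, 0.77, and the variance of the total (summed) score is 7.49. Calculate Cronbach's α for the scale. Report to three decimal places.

ΣVar(i) = 2.69 + 0.69 + 0.77 = 4.15
α = (k/(k−1))·(1 − ΣVar(i)/σ²_total) = (3/2)·(1 − 4.15/7.49) = 0.669

Cronbach's α = 0.669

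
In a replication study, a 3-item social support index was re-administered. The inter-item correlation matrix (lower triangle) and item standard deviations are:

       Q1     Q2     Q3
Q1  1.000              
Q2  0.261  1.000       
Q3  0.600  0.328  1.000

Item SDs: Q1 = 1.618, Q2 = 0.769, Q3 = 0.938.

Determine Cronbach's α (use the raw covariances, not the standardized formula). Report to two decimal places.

Cronbach's α = 0.63

Σσ²ᵢ = 1.618² + 0.769² + 0.938² = 4.0891
Covariances σ_ij = r_ij · s_i · s_j:
  σ(Q1,Q2) = 0.261 × 1.618 × 0.769 = 0.3247
  σ(Q1,Q3) = 0.600 × 1.618 × 0.938 = 0.9106
  σ(Q2,Q3) = 0.328 × 0.769 × 0.938 = 0.2366
σ²_T = Σσ²ᵢ + 2·Σσ_ij = 4.0891 + 2 × 1.4719 = 7.0329
α = (3/2)·(1 − 4.0891/7.0329) = 0.63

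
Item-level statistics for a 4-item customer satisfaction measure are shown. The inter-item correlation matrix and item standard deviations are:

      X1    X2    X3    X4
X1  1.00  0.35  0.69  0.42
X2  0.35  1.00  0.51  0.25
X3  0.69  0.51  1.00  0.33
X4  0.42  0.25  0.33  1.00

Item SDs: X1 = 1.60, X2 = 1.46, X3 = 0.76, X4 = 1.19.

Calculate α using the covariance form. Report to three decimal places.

Σσ²ᵢ = 1.60² + 1.46² + 0.76² + 1.19² = 6.6853
Covariances σ_ij = r_ij · s_i · s_j:
  σ(X1,X2) = 0.35 × 1.60 × 1.46 = 0.8176
  σ(X1,X3) = 0.69 × 1.60 × 0.76 = 0.8390
  σ(X1,X4) = 0.42 × 1.60 × 1.19 = 0.7997
  σ(X2,X3) = 0.51 × 1.46 × 0.76 = 0.5659
  σ(X2,X4) = 0.25 × 1.46 × 1.19 = 0.4343
  σ(X3,X4) = 0.33 × 0.76 × 1.19 = 0.2985
σ²_T = Σσ²ᵢ + 2·Σσ_ij = 6.6853 + 2 × 3.7550 = 14.1953
α = (4/3)·(1 − 6.6853/14.1953) = 0.705

α = 0.705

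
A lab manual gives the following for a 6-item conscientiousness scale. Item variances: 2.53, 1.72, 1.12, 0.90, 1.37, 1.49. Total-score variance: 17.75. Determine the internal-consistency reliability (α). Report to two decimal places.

α = 0.58

Σσ²ᵢ = 2.53 + 1.72 + 1.12 + 0.90 + 1.37 + 1.49 = 9.13
α = (k/(k−1))·(1 − Σσ²ᵢ/σ²_T) = (6/5)·(1 − 9.13/17.75) = 0.58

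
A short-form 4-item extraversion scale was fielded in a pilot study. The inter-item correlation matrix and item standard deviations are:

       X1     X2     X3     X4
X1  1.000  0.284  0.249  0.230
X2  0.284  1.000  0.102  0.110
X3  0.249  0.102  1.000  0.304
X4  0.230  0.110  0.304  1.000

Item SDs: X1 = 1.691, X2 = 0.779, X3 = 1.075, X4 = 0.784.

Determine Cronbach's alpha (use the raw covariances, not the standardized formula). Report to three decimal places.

Σσ²ᵢ = 1.691² + 0.779² + 1.075² + 0.784² = 5.2366
Covariances σ_ij = r_ij · s_i · s_j:
  σ(X1,X2) = 0.284 × 1.691 × 0.779 = 0.3741
  σ(X1,X3) = 0.249 × 1.691 × 1.075 = 0.4526
  σ(X1,X4) = 0.230 × 1.691 × 0.784 = 0.3049
  σ(X2,X3) = 0.102 × 0.779 × 1.075 = 0.0854
  σ(X2,X4) = 0.110 × 0.779 × 0.784 = 0.0672
  σ(X3,X4) = 0.304 × 1.075 × 0.784 = 0.2562
σ²_T = Σσ²ᵢ + 2·Σσ_ij = 5.2366 + 2 × 1.5404 = 8.3174
α = (4/3)·(1 − 5.2366/8.3174) = 0.494

Cronbach's alpha = 0.494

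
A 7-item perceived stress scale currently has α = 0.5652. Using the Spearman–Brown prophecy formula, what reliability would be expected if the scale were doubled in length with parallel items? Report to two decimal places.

predicted reliability = 0.72

Length factor m = 2
α' = m·α / (1 + (m−1)·α)
   = 2 × 0.5652 / (1 + (2 − 1) × 0.5652)
   = 1.1304 / 1.5652 = 0.72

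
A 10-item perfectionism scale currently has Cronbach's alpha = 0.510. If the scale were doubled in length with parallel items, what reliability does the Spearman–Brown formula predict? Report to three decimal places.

predicted reliability = 0.675

Length factor m = 2
α' = m·α / (1 + (m−1)·α)
   = 2 × 0.510 / (1 + (2 − 1) × 0.510)
   = 1.0200 / 1.5100 = 0.675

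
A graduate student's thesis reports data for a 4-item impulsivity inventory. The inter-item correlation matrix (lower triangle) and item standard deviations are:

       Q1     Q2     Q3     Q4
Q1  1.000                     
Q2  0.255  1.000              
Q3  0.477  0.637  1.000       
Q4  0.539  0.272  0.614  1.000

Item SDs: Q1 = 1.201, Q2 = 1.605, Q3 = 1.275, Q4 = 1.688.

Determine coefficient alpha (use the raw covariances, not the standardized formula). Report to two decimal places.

Σσ²ᵢ = 1.201² + 1.605² + 1.275² + 1.688² = 8.4934
Covariances σ_ij = r_ij · s_i · s_j:
  σ(Q1,Q2) = 0.255 × 1.201 × 1.605 = 0.4915
  σ(Q1,Q3) = 0.477 × 1.201 × 1.275 = 0.7304
  σ(Q1,Q4) = 0.539 × 1.201 × 1.688 = 1.0927
  σ(Q2,Q3) = 0.637 × 1.605 × 1.275 = 1.3035
  σ(Q2,Q4) = 0.272 × 1.605 × 1.688 = 0.7369
  σ(Q3,Q4) = 0.614 × 1.275 × 1.688 = 1.3215
σ²_T = Σσ²ᵢ + 2·Σσ_ij = 8.4934 + 2 × 5.6765 = 19.8464
α = (4/3)·(1 − 8.4934/19.8464) = 0.76

coefficient alpha = 0.76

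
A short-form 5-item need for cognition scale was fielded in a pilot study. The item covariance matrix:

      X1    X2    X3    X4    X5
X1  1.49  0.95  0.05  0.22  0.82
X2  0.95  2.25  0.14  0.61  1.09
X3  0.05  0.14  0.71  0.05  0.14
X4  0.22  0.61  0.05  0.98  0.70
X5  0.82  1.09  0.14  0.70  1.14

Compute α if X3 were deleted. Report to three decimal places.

α = 0.800

Remaining items: X1, X2, X4, X5 (k = 4).
ΣVar(i) = 1.49 + 2.25 + 0.98 + 1.14 = 5.86
total variance = 5.86 + 2 × 4.39 = 14.64
α (item deleted) = (4/3)·(1 − 5.86/14.64) = 0.800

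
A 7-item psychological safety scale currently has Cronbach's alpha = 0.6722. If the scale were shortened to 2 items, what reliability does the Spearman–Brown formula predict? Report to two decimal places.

predicted reliability = 0.37

Length factor m = 2/7 = 0.2857
α' = m·α / (1 − (1−m)·α)
   = 2/7 × 0.6722 / (1 − (1 − 2/7) × 0.6722)
   = 0.1921 / 0.5199 = 0.37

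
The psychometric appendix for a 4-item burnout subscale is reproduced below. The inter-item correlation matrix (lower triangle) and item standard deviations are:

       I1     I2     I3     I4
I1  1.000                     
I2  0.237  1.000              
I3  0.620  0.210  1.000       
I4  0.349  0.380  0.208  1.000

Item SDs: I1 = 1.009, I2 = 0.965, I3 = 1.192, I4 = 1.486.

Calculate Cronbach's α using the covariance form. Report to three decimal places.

Σσ²ᵢ = 1.009² + 0.965² + 1.192² + 1.486² = 5.5784
Covariances σ_ij = r_ij · s_i · s_j:
  σ(I1,I2) = 0.237 × 1.009 × 0.965 = 0.2308
  σ(I1,I3) = 0.620 × 1.009 × 1.192 = 0.7457
  σ(I1,I4) = 0.349 × 1.009 × 1.486 = 0.5233
  σ(I2,I3) = 0.210 × 0.965 × 1.192 = 0.2416
  σ(I2,I4) = 0.380 × 0.965 × 1.486 = 0.5449
  σ(I3,I4) = 0.208 × 1.192 × 1.486 = 0.3684
σ²_T = Σσ²ᵢ + 2·Σσ_ij = 5.5784 + 2 × 2.6547 = 10.8878
α = (4/3)·(1 − 5.5784/10.8878) = 0.650

α = 0.650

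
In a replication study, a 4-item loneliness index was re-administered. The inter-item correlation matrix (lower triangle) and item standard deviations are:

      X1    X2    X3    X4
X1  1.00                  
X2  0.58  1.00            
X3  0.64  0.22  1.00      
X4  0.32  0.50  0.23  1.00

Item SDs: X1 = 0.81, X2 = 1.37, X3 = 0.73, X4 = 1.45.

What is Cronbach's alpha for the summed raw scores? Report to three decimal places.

Cronbach's alpha = 0.700

Σσ²ᵢ = 0.81² + 1.37² + 0.73² + 1.45² = 5.1684
Covariances σ_ij = r_ij · s_i · s_j:
  σ(X1,X2) = 0.58 × 0.81 × 1.37 = 0.6436
  σ(X1,X3) = 0.64 × 0.81 × 0.73 = 0.3784
  σ(X1,X4) = 0.32 × 0.81 × 1.45 = 0.3758
  σ(X2,X3) = 0.22 × 1.37 × 0.73 = 0.2200
  σ(X2,X4) = 0.50 × 1.37 × 1.45 = 0.9933
  σ(X3,X4) = 0.23 × 0.73 × 1.45 = 0.2435
σ²_T = Σσ²ᵢ + 2·Σσ_ij = 5.1684 + 2 × 2.8546 = 10.8776
α = (4/3)·(1 − 5.1684/10.8776) = 0.700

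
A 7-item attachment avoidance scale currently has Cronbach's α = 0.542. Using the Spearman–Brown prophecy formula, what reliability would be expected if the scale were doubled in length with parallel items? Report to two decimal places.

Length factor m = 2
α' = m·α / (1 + (m−1)·α)
   = 2 × 0.542 / (1 + (2 − 1) × 0.542)
   = 1.0840 / 1.5420 = 0.70

predicted reliability = 0.70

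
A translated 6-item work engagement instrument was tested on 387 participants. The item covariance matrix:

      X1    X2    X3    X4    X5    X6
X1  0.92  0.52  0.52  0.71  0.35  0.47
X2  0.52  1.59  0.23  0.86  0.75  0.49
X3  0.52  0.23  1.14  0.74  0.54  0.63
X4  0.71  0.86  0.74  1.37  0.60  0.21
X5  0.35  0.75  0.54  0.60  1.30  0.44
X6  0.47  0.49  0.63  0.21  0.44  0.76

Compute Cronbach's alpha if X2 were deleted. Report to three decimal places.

Cronbach's alpha = 0.819

Remaining items: X1, X3, X4, X5, X6 (k = 5).
Σσ²ᵢ = 0.92 + 1.14 + 1.37 + 1.30 + 0.76 = 5.49
total variance = 5.49 + 2 × 5.21 = 15.91
α (item deleted) = (5/4)·(1 − 5.49/15.91) = 0.819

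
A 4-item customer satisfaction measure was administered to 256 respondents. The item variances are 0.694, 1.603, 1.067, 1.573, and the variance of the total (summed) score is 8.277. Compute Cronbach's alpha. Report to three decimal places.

Cronbach's alpha = 0.538

Σσ²ᵢ = 0.694 + 1.603 + 1.067 + 1.573 = 4.937
α = (k/(k−1))·(1 − Σσ²ᵢ/σ²_total) = (4/3)·(1 − 4.937/8.277) = 0.538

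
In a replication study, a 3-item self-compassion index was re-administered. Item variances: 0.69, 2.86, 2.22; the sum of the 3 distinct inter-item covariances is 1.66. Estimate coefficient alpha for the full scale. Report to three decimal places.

sum of item variances = 0.69 + 2.86 + 2.22 = 5.77
Sum of distinct covariances = 1.66
σ²_T = sum of item variances + 2·Σcov = 5.77 + 2 × 1.66 = 9.09
α = (3/2)·(1 − 5.77/9.09) = 0.548

α = 0.548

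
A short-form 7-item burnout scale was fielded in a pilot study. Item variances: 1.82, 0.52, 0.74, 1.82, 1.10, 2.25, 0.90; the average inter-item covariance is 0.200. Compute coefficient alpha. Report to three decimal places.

α = 0.558

ΣVar(i) = 1.82 + 0.52 + 0.74 + 1.82 + 1.10 + 2.25 + 0.90 = 9.15
Sum of the 21 distinct covariances = 21 × 0.200 = 4.200
σ²_total = ΣVar(i) + 2·Σcov = 9.15 + 2 × 4.200 = 17.550
α = (7/6)·(1 − 9.15/17.550) = 0.558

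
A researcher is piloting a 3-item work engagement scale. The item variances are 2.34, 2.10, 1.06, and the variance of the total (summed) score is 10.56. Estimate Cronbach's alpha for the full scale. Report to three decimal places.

α = 0.719

ΣVar(i) = 2.34 + 2.10 + 1.06 = 5.50
α = (k/(k−1))·(1 − ΣVar(i)/σ²_T) = (3/2)·(1 − 5.50/10.56) = 0.719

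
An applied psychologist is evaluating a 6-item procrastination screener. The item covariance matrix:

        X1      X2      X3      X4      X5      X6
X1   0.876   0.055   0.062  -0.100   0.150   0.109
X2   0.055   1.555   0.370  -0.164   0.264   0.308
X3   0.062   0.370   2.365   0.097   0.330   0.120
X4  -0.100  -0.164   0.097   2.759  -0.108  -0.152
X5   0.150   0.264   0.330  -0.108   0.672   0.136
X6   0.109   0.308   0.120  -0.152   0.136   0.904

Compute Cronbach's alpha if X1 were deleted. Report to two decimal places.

Remaining items: X2, X3, X4, X5, X6 (k = 5).
ΣVar(i) = 1.555 + 2.365 + 2.759 + 0.672 + 0.904 = 8.255
σ²_total = 8.255 + 2 × 1.201 = 10.657
α (item deleted) = (5/4)·(1 − 8.255/10.657) = 0.28

Cronbach's alpha = 0.28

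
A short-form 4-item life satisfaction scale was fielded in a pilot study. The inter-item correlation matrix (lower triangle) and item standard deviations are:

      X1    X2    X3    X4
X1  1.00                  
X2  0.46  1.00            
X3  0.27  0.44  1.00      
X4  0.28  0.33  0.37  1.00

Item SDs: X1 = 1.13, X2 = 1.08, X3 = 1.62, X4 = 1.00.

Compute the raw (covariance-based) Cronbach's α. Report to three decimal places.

Cronbach's α = 0.674

Σσ²ᵢ = 1.13² + 1.08² + 1.62² + 1.00² = 6.0677
Covariances σ_ij = r_ij · s_i · s_j:
  σ(X1,X2) = 0.46 × 1.13 × 1.08 = 0.5614
  σ(X1,X3) = 0.27 × 1.13 × 1.62 = 0.4943
  σ(X1,X4) = 0.28 × 1.13 × 1.00 = 0.3164
  σ(X2,X3) = 0.44 × 1.08 × 1.62 = 0.7698
  σ(X2,X4) = 0.33 × 1.08 × 1.00 = 0.3564
  σ(X3,X4) = 0.37 × 1.62 × 1.00 = 0.5994
σ²_T = Σσ²ᵢ + 2·Σσ_ij = 6.0677 + 2 × 3.0977 = 12.2631
α = (4/3)·(1 − 6.0677/12.2631) = 0.674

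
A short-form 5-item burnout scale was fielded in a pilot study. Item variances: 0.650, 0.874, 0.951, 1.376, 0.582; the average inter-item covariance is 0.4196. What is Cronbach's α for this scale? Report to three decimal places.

α = 0.818

sum of item variances = 0.650 + 0.874 + 0.951 + 1.376 + 0.582 = 4.433
Sum of the 10 distinct covariances = 10 × 0.4196 = 4.1960
Var(T) = sum of item variances + 2·Σcov = 4.433 + 2 × 4.1960 = 12.8250
α = (5/4)·(1 − 4.433/12.8250) = 0.818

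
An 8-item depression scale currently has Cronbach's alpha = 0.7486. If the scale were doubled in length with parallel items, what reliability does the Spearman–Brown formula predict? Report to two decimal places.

predicted reliability = 0.86

Length factor m = 2
α' = m·α / (1 + (m−1)·α)
   = 2 × 0.7486 / (1 + (2 − 1) × 0.7486)
   = 1.4972 / 1.7486 = 0.86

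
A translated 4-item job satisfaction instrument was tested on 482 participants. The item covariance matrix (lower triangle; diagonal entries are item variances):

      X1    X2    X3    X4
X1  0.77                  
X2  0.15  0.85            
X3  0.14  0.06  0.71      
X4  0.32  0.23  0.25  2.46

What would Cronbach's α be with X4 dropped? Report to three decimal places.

Remaining items: X1, X2, X3 (k = 3).
Σσ²ᵢ = 0.77 + 0.85 + 0.71 = 2.33
Var(T) = 2.33 + 2 × 0.35 = 3.03
α (item deleted) = (3/2)·(1 − 2.33/3.03) = 0.347

Cronbach's α = 0.347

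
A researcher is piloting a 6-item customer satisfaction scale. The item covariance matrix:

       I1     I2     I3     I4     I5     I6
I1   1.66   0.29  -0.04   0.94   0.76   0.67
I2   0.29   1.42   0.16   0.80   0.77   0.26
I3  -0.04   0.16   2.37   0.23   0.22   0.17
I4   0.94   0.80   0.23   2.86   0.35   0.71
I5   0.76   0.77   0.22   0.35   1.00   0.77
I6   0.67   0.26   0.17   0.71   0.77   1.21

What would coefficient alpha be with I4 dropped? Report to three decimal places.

α = 0.641

Remaining items: I1, I2, I3, I5, I6 (k = 5).
ΣVar(i) = 1.66 + 1.42 + 2.37 + 1.00 + 1.21 = 7.66
total variance = 7.66 + 2 × 4.03 = 15.72
α (item deleted) = (5/4)·(1 − 7.66/15.72) = 0.641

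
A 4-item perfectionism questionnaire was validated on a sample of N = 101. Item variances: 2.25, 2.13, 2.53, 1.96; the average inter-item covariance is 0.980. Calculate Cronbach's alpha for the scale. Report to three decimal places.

α = 0.760

Σσ²ᵢ = 2.25 + 2.13 + 2.53 + 1.96 = 8.87
Sum of the 6 distinct covariances = 6 × 0.980 = 5.880
σ²_total = Σσ²ᵢ + 2·Σcov = 8.87 + 2 × 5.880 = 20.630
α = (4/3)·(1 − 8.87/20.630) = 0.760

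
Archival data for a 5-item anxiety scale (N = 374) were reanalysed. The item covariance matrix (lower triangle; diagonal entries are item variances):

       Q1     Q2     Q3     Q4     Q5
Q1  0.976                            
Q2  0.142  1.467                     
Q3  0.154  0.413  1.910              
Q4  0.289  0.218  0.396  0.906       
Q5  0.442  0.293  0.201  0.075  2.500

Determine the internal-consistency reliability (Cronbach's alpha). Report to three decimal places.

Σσᵢ² = 0.976 + 1.467 + 1.910 + 0.906 + 2.500 = 7.759
Σ_{i<j} σ_ij = 2.623
σ²_total = 7.759 + 2 × 2.623 = 13.005
α = (k/(k−1))·(1 − Σσᵢ²/σ²_total) = (5/4)·(1 − 7.759/13.005) = 0.504

Cronbach's alpha = 0.504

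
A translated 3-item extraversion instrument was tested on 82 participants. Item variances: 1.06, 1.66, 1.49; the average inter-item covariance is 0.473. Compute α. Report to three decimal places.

α = 0.604

ΣVar(i) = 1.06 + 1.66 + 1.49 = 4.21
Sum of the 3 distinct covariances = 3 × 0.473 = 1.419
Var(T) = ΣVar(i) + 2·Σcov = 4.21 + 2 × 1.419 = 7.048
α = (3/2)·(1 − 4.21/7.048) = 0.604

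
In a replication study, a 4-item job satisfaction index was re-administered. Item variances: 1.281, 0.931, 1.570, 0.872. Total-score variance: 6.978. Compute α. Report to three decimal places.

Σσ²ᵢ = 1.281 + 0.931 + 1.570 + 0.872 = 4.654
α = (k/(k−1))·(1 − Σσ²ᵢ/σ²_T) = (4/3)·(1 − 4.654/6.978) = 0.444

α = 0.444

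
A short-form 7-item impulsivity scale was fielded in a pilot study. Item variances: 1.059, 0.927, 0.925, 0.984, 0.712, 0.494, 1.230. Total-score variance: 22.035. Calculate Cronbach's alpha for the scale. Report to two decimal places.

α = 0.83

sum of item variances = 1.059 + 0.927 + 0.925 + 0.984 + 0.712 + 0.494 + 1.230 = 6.331
α = (k/(k−1))·(1 − sum of item variances/total variance) = (7/6)·(1 − 6.331/22.035) = 0.83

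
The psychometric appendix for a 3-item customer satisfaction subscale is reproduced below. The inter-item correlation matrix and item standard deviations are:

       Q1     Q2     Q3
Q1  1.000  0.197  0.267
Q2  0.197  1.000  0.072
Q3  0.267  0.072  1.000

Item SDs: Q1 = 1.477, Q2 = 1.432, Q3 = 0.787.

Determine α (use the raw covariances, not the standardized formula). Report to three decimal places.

α = 0.375

Σσ²ᵢ = 1.477² + 1.432² + 0.787² = 4.8515
Covariances σ_ij = r_ij · s_i · s_j:
  σ(Q1,Q2) = 0.197 × 1.477 × 1.432 = 0.4167
  σ(Q1,Q3) = 0.267 × 1.477 × 0.787 = 0.3104
  σ(Q2,Q3) = 0.072 × 1.432 × 0.787 = 0.0811
σ²_T = Σσ²ᵢ + 2·Σσ_ij = 4.8515 + 2 × 0.8082 = 6.4679
α = (3/2)·(1 − 4.8515/6.4679) = 0.375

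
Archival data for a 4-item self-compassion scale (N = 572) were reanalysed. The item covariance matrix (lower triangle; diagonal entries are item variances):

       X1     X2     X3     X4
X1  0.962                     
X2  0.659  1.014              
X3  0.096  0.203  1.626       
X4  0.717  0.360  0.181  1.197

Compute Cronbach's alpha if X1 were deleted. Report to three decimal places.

α = 0.419

Remaining items: X2, X3, X4 (k = 3).
ΣVar(i) = 1.014 + 1.626 + 1.197 = 3.837
total variance = 3.837 + 2 × 0.744 = 5.325
α (item deleted) = (3/2)·(1 − 3.837/5.325) = 0.419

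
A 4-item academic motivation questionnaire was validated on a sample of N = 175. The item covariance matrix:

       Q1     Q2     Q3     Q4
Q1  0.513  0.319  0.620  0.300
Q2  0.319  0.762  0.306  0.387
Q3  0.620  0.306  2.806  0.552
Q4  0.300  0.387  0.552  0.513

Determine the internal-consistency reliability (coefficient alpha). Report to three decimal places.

Σσᵢ² = 0.513 + 0.762 + 2.806 + 0.513 = 4.594
Σ_{i<j} σ_ij = 2.484
σ²_T = 4.594 + 2 × 2.484 = 9.562
α = (k/(k−1))·(1 − Σσᵢ²/σ²_T) = (4/3)·(1 − 4.594/9.562) = 0.693

α = 0.693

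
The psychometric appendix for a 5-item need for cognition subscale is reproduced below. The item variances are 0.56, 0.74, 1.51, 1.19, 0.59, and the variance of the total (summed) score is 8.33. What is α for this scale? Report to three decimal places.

α = 0.561

Σσᵢ² = 0.56 + 0.74 + 1.51 + 1.19 + 0.59 = 4.59
α = (k/(k−1))·(1 − Σσᵢ²/total variance) = (5/4)·(1 − 4.59/8.33) = 0.561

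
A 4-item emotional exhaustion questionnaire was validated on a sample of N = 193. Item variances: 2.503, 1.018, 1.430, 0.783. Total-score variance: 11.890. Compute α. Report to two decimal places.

α = 0.69

sum of item variances = 2.503 + 1.018 + 1.430 + 0.783 = 5.734
α = (k/(k−1))·(1 − sum of item variances/total variance) = (4/3)·(1 − 5.734/11.890) = 0.69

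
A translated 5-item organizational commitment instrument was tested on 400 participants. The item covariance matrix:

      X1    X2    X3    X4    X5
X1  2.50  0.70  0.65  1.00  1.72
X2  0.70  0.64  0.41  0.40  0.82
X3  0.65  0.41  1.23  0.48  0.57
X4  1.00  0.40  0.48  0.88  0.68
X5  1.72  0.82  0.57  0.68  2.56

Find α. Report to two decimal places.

Σσᵢ² = 2.50 + 0.64 + 1.23 + 0.88 + 2.56 = 7.81
Sum of the distinct covariances = 7.43
Var(T) = 7.81 + 2 × 7.43 = 22.67
α = (k/(k−1))·(1 − Σσᵢ²/Var(T)) = (5/4)·(1 − 7.81/22.67) = 0.82

α = 0.82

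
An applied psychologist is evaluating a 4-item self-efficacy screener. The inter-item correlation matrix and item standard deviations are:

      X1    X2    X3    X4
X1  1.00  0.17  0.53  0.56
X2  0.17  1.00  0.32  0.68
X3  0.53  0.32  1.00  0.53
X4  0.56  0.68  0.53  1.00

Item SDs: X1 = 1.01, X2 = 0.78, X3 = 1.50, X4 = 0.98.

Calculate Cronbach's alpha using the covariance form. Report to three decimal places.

Cronbach's alpha = 0.756

Σσ²ᵢ = 1.01² + 0.78² + 1.50² + 0.98² = 4.8389
Covariances σ_ij = r_ij · s_i · s_j:
  σ(X1,X2) = 0.17 × 1.01 × 0.78 = 0.1339
  σ(X1,X3) = 0.53 × 1.01 × 1.50 = 0.8030
  σ(X1,X4) = 0.56 × 1.01 × 0.98 = 0.5543
  σ(X2,X3) = 0.32 × 0.78 × 1.50 = 0.3744
  σ(X2,X4) = 0.68 × 0.78 × 0.98 = 0.5198
  σ(X3,X4) = 0.53 × 1.50 × 0.98 = 0.7791
σ²_T = Σσ²ᵢ + 2·Σσ_ij = 4.8389 + 2 × 3.1645 = 11.1679
α = (4/3)·(1 − 4.8389/11.1679) = 0.756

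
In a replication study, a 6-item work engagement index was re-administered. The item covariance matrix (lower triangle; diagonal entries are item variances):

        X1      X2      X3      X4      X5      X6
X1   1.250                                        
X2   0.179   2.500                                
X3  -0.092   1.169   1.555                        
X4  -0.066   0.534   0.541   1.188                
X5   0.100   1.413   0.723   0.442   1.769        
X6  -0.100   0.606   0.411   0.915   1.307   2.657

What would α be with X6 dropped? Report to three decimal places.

Remaining items: X1, X2, X3, X4, X5 (k = 5).
Σσᵢ² = 1.250 + 2.500 + 1.555 + 1.188 + 1.769 = 8.262
total variance = 8.262 + 2 × 4.943 = 18.148
α (item deleted) = (5/4)·(1 − 8.262/18.148) = 0.681

α = 0.681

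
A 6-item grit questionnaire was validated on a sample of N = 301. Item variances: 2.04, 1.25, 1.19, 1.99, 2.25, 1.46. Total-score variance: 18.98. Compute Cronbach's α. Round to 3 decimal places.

α = 0.556

sum of item variances = 2.04 + 1.25 + 1.19 + 1.99 + 2.25 + 1.46 = 10.18
α = (k/(k−1))·(1 − sum of item variances/σ²_total) = (6/5)·(1 − 10.18/18.98) = 0.556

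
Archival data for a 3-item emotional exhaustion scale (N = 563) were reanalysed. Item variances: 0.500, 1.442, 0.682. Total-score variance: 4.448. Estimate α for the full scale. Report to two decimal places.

α = 0.62

Σσᵢ² = 0.500 + 1.442 + 0.682 = 2.624
α = (k/(k−1))·(1 − Σσᵢ²/σ²_total) = (3/2)·(1 − 2.624/4.448) = 0.62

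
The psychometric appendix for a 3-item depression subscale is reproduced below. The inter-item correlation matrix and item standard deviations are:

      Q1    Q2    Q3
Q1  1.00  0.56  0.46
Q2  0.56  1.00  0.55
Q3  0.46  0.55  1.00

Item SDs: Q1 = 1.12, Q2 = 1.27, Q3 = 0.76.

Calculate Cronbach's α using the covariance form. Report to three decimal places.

Σσ²ᵢ = 1.12² + 1.27² + 0.76² = 3.4449
Covariances σ_ij = r_ij · s_i · s_j:
  σ(Q1,Q2) = 0.56 × 1.12 × 1.27 = 0.7965
  σ(Q1,Q3) = 0.46 × 1.12 × 0.76 = 0.3916
  σ(Q2,Q3) = 0.55 × 1.27 × 0.76 = 0.5309
σ²_T = Σσ²ᵢ + 2·Σσ_ij = 3.4449 + 2 × 1.7190 = 6.8829
α = (3/2)·(1 − 3.4449/6.8829) = 0.749

Cronbach's α = 0.749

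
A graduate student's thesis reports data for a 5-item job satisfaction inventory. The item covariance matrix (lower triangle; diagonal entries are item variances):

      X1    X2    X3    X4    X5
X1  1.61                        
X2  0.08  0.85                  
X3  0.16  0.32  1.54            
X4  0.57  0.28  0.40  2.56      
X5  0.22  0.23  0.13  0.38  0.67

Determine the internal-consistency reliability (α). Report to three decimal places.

Σσᵢ² = 1.61 + 0.85 + 1.54 + 2.56 + 0.67 = 7.23
Σ_{i<j} σ_ij = 2.77
σ²_T = 7.23 + 2 × 2.77 = 12.77
α = (k/(k−1))·(1 − Σσᵢ²/σ²_T) = (5/4)·(1 − 7.23/12.77) = 0.542

α = 0.542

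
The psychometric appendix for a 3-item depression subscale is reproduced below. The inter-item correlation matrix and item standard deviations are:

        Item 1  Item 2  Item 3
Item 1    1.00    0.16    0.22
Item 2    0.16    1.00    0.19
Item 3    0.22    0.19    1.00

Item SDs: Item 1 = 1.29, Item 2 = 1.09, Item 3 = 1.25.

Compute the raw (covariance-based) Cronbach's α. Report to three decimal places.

Σσ²ᵢ = 1.29² + 1.09² + 1.25² = 4.4147
Covariances σ_ij = r_ij · s_i · s_j:
  σ(Item 1,Item 2) = 0.16 × 1.29 × 1.09 = 0.2250
  σ(Item 1,Item 3) = 0.22 × 1.29 × 1.25 = 0.3548
  σ(Item 2,Item 3) = 0.19 × 1.09 × 1.25 = 0.2589
σ²_T = Σσ²ᵢ + 2·Σσ_ij = 4.4147 + 2 × 0.8387 = 6.0921
α = (3/2)·(1 − 4.4147/6.0921) = 0.413

Cronbach's α = 0.413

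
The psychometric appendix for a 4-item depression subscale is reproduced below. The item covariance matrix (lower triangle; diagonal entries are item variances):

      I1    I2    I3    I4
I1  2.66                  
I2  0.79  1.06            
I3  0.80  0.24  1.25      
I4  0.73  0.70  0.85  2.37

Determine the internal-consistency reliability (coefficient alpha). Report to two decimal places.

coefficient alpha = 0.70

Σσᵢ² = 2.66 + 1.06 + 1.25 + 2.37 = 7.34
Sum of off-diagonal covariances = 4.11
total variance = 7.34 + 2 × 4.11 = 15.56
α = (k/(k−1))·(1 − Σσᵢ²/total variance) = (4/3)·(1 − 7.34/15.56) = 0.70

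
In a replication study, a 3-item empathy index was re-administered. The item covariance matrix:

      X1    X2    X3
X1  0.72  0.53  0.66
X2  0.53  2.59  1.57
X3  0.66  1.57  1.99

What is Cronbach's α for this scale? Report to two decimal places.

Σσᵢ² = 0.72 + 2.59 + 1.99 = 5.30
Sum of the distinct covariances = 2.76
Var(T) = 5.30 + 2 × 2.76 = 10.82
α = (k/(k−1))·(1 − Σσᵢ²/Var(T)) = (3/2)·(1 − 5.30/10.82) = 0.77

Cronbach's α = 0.77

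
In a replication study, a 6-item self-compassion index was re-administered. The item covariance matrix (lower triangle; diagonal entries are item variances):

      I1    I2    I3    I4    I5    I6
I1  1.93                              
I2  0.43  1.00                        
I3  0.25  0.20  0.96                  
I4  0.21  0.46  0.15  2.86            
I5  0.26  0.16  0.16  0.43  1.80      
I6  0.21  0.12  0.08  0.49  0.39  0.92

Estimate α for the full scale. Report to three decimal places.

α = 0.550

Σσ²ᵢ = 1.93 + 1.00 + 0.96 + 2.86 + 1.80 + 0.92 = 9.47
Sum of the distinct covariances = 4.00
σ²_T = 9.47 + 2 × 4.00 = 17.47
α = (k/(k−1))·(1 − Σσ²ᵢ/σ²_T) = (6/5)·(1 − 9.47/17.47) = 0.550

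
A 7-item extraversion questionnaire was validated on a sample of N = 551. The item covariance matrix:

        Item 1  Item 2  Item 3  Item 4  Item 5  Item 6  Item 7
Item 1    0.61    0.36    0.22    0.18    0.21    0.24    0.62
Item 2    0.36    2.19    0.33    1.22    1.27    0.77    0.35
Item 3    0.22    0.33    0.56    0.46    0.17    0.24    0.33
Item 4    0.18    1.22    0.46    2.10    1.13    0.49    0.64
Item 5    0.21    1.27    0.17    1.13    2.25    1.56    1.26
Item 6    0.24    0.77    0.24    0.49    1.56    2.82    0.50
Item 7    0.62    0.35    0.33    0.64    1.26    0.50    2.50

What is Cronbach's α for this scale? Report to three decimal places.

Σσᵢ² = 0.61 + 2.19 + 0.56 + 2.10 + 2.25 + 2.82 + 2.50 = 13.03
Σ_{i<j} σ_ij = 12.55
σ²_T = 13.03 + 2 × 12.55 = 38.13
α = (k/(k−1))·(1 − Σσᵢ²/σ²_T) = (7/6)·(1 − 13.03/38.13) = 0.768

Cronbach's α = 0.768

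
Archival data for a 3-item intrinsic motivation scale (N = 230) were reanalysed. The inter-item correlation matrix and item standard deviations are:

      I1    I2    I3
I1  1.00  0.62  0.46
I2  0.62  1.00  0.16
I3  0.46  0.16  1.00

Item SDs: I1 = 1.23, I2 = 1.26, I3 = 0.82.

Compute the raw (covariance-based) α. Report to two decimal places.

Σσ²ᵢ = 1.23² + 1.26² + 0.82² = 3.7729
Covariances σ_ij = r_ij · s_i · s_j:
  σ(I1,I2) = 0.62 × 1.23 × 1.26 = 0.9609
  σ(I1,I3) = 0.46 × 1.23 × 0.82 = 0.4640
  σ(I2,I3) = 0.16 × 1.26 × 0.82 = 0.1653
σ²_T = Σσ²ᵢ + 2·Σσ_ij = 3.7729 + 2 × 1.5902 = 6.9533
α = (3/2)·(1 − 3.7729/6.9533) = 0.69

α = 0.69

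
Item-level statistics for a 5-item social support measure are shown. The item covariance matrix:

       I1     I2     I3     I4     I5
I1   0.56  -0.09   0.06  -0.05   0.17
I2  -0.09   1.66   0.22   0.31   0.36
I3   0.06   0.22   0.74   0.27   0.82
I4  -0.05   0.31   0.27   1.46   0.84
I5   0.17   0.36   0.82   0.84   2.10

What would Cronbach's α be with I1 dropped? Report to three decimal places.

α = 0.648

Remaining items: I2, I3, I4, I5 (k = 4).
Σσᵢ² = 1.66 + 0.74 + 1.46 + 2.10 = 5.96
Var(T) = 5.96 + 2 × 2.82 = 11.60
α (item deleted) = (4/3)·(1 − 5.96/11.60) = 0.648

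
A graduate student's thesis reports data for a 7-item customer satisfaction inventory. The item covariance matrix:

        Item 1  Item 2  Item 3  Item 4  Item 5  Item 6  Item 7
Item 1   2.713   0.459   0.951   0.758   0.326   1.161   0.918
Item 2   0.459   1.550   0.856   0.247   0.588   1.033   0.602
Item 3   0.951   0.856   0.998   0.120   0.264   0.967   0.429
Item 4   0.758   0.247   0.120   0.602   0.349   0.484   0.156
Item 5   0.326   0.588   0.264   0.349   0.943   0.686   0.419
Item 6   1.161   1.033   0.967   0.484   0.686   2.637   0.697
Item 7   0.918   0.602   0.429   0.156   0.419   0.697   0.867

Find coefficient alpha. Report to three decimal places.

Σσᵢ² = 2.713 + 1.550 + 0.998 + 0.602 + 0.943 + 2.637 + 0.867 = 10.310
Σ_{i<j} σ_ij = 12.470
σ²_total = 10.310 + 2 × 12.470 = 35.250
α = (k/(k−1))·(1 − Σσᵢ²/σ²_total) = (7/6)·(1 − 10.310/35.250) = 0.825

coefficient alpha = 0.825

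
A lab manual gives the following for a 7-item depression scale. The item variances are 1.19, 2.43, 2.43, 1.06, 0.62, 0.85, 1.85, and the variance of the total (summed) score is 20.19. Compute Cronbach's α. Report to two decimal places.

α = 0.56

Σσᵢ² = 1.19 + 2.43 + 2.43 + 1.06 + 0.62 + 0.85 + 1.85 = 10.43
α = (k/(k−1))·(1 − Σσᵢ²/Var(T)) = (7/6)·(1 − 10.43/20.19) = 0.56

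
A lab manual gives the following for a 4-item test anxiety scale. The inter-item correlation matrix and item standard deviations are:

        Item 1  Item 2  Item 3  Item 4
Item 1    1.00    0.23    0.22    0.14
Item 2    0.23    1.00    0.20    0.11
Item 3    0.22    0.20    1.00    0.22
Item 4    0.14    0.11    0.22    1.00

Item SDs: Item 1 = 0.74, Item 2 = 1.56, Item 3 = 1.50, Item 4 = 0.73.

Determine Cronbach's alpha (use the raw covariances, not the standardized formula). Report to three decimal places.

Σσ²ᵢ = 0.74² + 1.56² + 1.50² + 0.73² = 5.7641
Covariances σ_ij = r_ij · s_i · s_j:
  σ(Item 1,Item 2) = 0.23 × 0.74 × 1.56 = 0.2655
  σ(Item 1,Item 3) = 0.22 × 0.74 × 1.50 = 0.2442
  σ(Item 1,Item 4) = 0.14 × 0.74 × 0.73 = 0.0756
  σ(Item 2,Item 3) = 0.20 × 1.56 × 1.50 = 0.4680
  σ(Item 2,Item 4) = 0.11 × 1.56 × 0.73 = 0.1253
  σ(Item 3,Item 4) = 0.22 × 1.50 × 0.73 = 0.2409
σ²_T = Σσ²ᵢ + 2·Σσ_ij = 5.7641 + 2 × 1.4195 = 8.6031
α = (4/3)·(1 − 5.7641/8.6031) = 0.440

α = 0.440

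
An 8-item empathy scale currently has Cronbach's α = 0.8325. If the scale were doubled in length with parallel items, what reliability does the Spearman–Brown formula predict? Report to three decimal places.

Length factor m = 2
α' = m·α / (1 + (m−1)·α)
   = 2 × 0.8325 / (1 + (2 − 1) × 0.8325)
   = 1.6650 / 1.8325 = 0.909

predicted reliability = 0.909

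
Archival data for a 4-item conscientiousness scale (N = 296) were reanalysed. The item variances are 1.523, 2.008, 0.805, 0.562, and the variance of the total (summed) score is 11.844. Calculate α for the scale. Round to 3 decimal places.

ΣVar(i) = 1.523 + 2.008 + 0.805 + 0.562 = 4.898
α = (k/(k−1))·(1 − ΣVar(i)/Var(T)) = (4/3)·(1 − 4.898/11.844) = 0.782

α = 0.782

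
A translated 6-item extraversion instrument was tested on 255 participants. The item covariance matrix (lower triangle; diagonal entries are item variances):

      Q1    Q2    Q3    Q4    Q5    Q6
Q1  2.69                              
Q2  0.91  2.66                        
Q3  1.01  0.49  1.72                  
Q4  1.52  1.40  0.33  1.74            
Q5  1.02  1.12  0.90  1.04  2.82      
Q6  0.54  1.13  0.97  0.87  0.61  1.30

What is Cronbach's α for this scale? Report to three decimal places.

ΣVar(i) = 2.69 + 2.66 + 1.72 + 1.74 + 2.82 + 1.30 = 12.93
Sum of the distinct covariances = 13.86
Var(T) = 12.93 + 2 × 13.86 = 40.65
α = (k/(k−1))·(1 − ΣVar(i)/Var(T)) = (6/5)·(1 − 12.93/40.65) = 0.818

Cronbach's α = 0.818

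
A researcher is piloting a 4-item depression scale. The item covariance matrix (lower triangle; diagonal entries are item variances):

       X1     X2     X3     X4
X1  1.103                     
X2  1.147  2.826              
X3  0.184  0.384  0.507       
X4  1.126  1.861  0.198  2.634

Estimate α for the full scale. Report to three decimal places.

α = 0.775

ΣVar(i) = 1.103 + 2.826 + 0.507 + 2.634 = 7.070
Sum of the distinct covariances = 4.900
σ²_T = 7.070 + 2 × 4.900 = 16.870
α = (k/(k−1))·(1 − ΣVar(i)/σ²_T) = (4/3)·(1 − 7.070/16.870) = 0.775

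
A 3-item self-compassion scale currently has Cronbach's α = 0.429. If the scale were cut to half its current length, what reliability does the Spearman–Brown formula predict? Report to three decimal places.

predicted reliability = 0.273

Length factor m = 1/2
α' = m·α / (1 − (1−m)·α)
   = 1/2 × 0.429 / (1 − (1 − 1/2) × 0.429)
   = 0.2145 / 0.7855 = 0.273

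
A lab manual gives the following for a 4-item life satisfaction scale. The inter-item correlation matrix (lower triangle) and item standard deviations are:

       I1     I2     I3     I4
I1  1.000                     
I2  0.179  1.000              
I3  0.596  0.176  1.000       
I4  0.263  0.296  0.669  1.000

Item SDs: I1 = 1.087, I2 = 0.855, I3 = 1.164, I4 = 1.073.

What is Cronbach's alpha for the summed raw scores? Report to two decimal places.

Cronbach's alpha = 0.71

Σσ²ᵢ = 1.087² + 0.855² + 1.164² + 1.073² = 4.4188
Covariances σ_ij = r_ij · s_i · s_j:
  σ(I1,I2) = 0.179 × 1.087 × 0.855 = 0.1664
  σ(I1,I3) = 0.596 × 1.087 × 1.164 = 0.7541
  σ(I1,I4) = 0.263 × 1.087 × 1.073 = 0.3068
  σ(I2,I3) = 0.176 × 0.855 × 1.164 = 0.1752
  σ(I2,I4) = 0.296 × 0.855 × 1.073 = 0.2716
  σ(I3,I4) = 0.669 × 1.164 × 1.073 = 0.8356
σ²_T = Σσ²ᵢ + 2·Σσ_ij = 4.4188 + 2 × 2.5097 = 9.4382
α = (4/3)·(1 − 4.4188/9.4382) = 0.71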